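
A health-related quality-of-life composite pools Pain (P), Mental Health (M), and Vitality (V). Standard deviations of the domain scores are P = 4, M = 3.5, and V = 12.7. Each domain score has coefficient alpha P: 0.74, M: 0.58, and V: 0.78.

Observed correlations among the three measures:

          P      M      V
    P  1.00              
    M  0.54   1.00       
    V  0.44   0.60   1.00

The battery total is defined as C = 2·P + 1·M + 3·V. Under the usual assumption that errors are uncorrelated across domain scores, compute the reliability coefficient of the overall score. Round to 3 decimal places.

Var(C) = 2²·4² + 3.5² + 3²·12.7² + 2·[2·4·3.5·0.54 + 6·4·12.7·0.44 + 3·3.5·12.7·0.60] = 1527.86 + 458.484 = 1986.34.
Because errors are independent across components, Cov(Tᵢ,Tⱼ) = Cov(Xᵢ,Xⱼ); the off-diagonal part of the true-score variance is the same as above.
True-score variance = [2²·4²·0.74 + 3.5²·0.58 + 3²·12.7²·0.78] + 458.484 = 1186.72 + 458.484 = 1645.2.
Reliability = 1645.2 / 1986.34 = 0.828.

0.828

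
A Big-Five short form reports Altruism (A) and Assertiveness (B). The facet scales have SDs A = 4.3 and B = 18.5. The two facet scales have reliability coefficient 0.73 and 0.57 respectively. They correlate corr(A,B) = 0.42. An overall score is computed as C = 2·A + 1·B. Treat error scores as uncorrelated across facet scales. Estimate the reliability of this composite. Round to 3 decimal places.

Var(C) = 2²·4.3² + 18.5² + 2·[2·4.3·18.5·0.42] = 416.21 + 133.644 = 549.854.
Under uncorrelated errors the observed covariances equal the true-score covariances, so only the own-variance terms attenuate.
True-score variance = [2²·4.3²·0.73 + 18.5²·0.57] + 133.644 = 249.073 + 133.644 = 382.717.
Reliability = 382.717 / 549.854 = 0.696.

0.696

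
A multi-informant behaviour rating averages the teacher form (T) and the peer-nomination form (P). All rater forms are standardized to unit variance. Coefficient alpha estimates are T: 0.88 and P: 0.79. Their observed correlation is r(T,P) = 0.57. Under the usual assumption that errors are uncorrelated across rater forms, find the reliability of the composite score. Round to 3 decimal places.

Var(T+P) = 2 + 2·[0.57] = 2 + 1.14 = 3.14.
Because errors are independent across components, Cov(Tᵢ,Tⱼ) = Cov(Xᵢ,Xⱼ); the off-diagonal part of the true-score variance is the same as above.
True-score variance = [0.88 + 0.79] + 1.14 = 1.67 + 1.14 = 2.81.
Reliability = 2.81 / 3.14 = 0.895.

0.895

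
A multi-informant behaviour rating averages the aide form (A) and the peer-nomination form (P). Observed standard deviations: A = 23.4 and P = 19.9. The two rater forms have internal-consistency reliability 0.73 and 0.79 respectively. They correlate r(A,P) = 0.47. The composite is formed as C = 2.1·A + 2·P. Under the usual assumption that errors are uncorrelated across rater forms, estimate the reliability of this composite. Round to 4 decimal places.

0.8313

Var(C) = 2.1²·23.4² + 2²·19.9² + 2·[4.2·23.4·19.9·0.47] = 3998.78 + 1838.43 = 5837.21.
With uncorrelated errors the cross-covariances are all true-score covariance, so they carry over unchanged; only the diagonal terms shrink to ρᵢσᵢ².
True-score variance = [2.1²·23.4²·0.73 + 2²·19.9²·0.79] + 1838.43 = 3014.15 + 1838.43 = 4852.58.
Reliability = 4852.58 / 5837.21 = 0.8313.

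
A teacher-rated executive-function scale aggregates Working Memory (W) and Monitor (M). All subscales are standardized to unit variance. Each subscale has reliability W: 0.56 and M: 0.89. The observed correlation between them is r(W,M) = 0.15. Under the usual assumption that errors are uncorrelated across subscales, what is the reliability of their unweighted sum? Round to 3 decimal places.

Var(W+M) = 2 + 2·[0.15] = 2 + 0.3 = 2.3.
Because errors are independent across components, Cov(Tᵢ,Tⱼ) = Cov(Xᵢ,Xⱼ); the off-diagonal part of the true-score variance is the same as above.
True-score variance = [0.56 + 0.89] + 0.3 = 1.45 + 0.3 = 1.75.
Reliability = 1.75 / 2.3 = 0.761.

0.761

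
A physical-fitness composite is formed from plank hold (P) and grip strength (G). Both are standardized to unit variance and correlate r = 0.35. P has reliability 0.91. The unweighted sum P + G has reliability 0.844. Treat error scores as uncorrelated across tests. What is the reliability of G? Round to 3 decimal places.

0.669

Var(P+G) = 2 + 2·0.35 = 2.700.
True-score variance = ρ_P + ρ_G + 2·0.35, so 0.844 = (0.91 + ρ_G + 0.70) / 2.700.
ρ_G = 0.844·2.700 − 0.91 − 0.70 = 0.669.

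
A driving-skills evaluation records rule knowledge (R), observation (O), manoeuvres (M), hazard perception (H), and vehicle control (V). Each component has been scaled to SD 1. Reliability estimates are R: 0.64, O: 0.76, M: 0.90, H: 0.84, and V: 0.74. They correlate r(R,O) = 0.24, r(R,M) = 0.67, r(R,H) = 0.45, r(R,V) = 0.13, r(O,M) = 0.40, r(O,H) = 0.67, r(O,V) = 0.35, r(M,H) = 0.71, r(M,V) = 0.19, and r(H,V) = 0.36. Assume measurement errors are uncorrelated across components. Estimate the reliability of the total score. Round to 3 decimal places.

Var(R+O+M+H+V) = 5 + 2·[0.24 + 0.67 + 0.45 + 0.13 + 0.40 + 0.67 + 0.35 + 0.71 + 0.19 + 0.36] = 5 + 8.34 = 13.34.
Because errors are independent across components, Cov(Tᵢ,Tⱼ) = Cov(Xᵢ,Xⱼ); the off-diagonal part of the true-score variance is the same as above.
True-score variance = [0.64 + 0.76 + 0.90 + 0.84 + 0.74] + 8.34 = 3.88 + 8.34 = 12.22.
Reliability = 12.22 / 13.34 = 0.916.

0.916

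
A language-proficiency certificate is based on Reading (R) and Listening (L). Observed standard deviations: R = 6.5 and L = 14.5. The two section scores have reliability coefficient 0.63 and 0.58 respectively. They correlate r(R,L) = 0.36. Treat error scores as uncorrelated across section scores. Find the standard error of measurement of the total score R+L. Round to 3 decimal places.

10.195

Var(total) = 252.5 + 67.86 = 320.36.
True-score variance = 148.562 + 67.86 = 216.423, so reliability = 0.6756.
Error variance = 320.36 − 216.423 = 103.938; SEM = √103.938 = 10.195.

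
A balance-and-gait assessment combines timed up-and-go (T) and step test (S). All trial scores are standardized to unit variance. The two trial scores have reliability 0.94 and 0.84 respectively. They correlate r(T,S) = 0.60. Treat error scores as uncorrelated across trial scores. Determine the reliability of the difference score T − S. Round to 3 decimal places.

0.725

Var(T−S) = 1 + 1 − 2·0.60 = 2 − 1.2 = 0.8.
Because errors are independent across components, Cov(Tᵢ,Tⱼ) = Cov(Xᵢ,Xⱼ); the off-diagonal part of the true-score variance is the same as above.
True-score variance = [0.94 + 0.84] − 1.2 = 1.78 − 1.2 = 0.58.
Reliability = 0.58 / 0.8 = 0.725.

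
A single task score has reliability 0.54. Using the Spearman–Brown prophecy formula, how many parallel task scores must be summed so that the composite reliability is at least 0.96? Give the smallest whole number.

k ≥ ρ*(1−ρ₁)/(ρ₁(1−ρ*)) = 0.96·0.46 / (0.54·0.04) = 20.444.
Smallest integer k = 21.

21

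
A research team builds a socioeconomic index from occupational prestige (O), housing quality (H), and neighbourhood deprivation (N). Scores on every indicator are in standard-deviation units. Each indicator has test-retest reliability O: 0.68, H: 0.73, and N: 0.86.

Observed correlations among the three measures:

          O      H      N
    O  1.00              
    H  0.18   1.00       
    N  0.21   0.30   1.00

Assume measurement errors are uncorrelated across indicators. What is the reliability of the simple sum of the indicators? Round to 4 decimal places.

0.8333

Var(O+H+N) = 3 + 2·[0.18 + 0.21 + 0.30] = 3 + 1.38 = 4.38.
Under uncorrelated errors the observed covariances equal the true-score covariances, so only the own-variance terms attenuate.
True-score variance = [0.68 + 0.73 + 0.86] + 1.38 = 2.27 + 1.38 = 3.65.
Reliability = 3.65 / 4.38 = 0.8333.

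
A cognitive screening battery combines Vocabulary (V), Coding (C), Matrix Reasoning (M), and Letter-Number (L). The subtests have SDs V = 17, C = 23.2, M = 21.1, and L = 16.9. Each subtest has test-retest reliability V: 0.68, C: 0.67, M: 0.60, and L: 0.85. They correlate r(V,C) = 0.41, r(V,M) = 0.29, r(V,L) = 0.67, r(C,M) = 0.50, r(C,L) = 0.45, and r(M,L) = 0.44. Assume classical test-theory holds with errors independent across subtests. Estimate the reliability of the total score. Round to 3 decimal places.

0.865

Var(V+C+M+L) = 17² + 23.2² + 21.1² + 16.9² + 2·[17·23.2·0.41 + 17·21.1·0.29 + 17·16.9·0.67 + 23.2·21.1·0.50 + 23.2·16.9·0.45 + 21.1·16.9·0.44] = 1558.06 + 2072.63 = 3630.69.
With uncorrelated errors the cross-covariances are all true-score covariance, so they carry over unchanged; only the diagonal terms shrink to ρᵢσᵢ².
True-score variance = [17²·0.68 + 23.2²·0.67 + 21.1²·0.60 + 16.9²·0.85] + 2072.63 = 1067.04 + 2072.63 = 3139.66.
Reliability = 3139.66 / 3630.69 = 0.865.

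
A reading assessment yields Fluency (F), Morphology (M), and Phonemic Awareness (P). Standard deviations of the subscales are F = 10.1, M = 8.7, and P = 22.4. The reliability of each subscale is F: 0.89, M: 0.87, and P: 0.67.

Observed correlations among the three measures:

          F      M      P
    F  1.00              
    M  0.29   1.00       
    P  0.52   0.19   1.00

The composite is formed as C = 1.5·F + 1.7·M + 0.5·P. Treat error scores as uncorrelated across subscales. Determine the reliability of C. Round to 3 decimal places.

0.899

Var(C) = 1.5²·10.1² + 1.7²·8.7² + 0.5²·22.4² + 2·[2.55·10.1·8.7·0.29 + 0.75·10.1·22.4·0.52 + 0.85·8.7·22.4·0.19] = 573.707 + 369.373 = 943.08.
Because errors are independent across components, Cov(Tᵢ,Tⱼ) = Cov(Xᵢ,Xⱼ); the off-diagonal part of the true-score variance is the same as above.
True-score variance = [1.5²·10.1²·0.89 + 1.7²·8.7²·0.87 + 0.5²·22.4²·0.67] + 369.373 = 478.627 + 369.373 = 848.
Reliability = 848 / 943.08 = 0.899.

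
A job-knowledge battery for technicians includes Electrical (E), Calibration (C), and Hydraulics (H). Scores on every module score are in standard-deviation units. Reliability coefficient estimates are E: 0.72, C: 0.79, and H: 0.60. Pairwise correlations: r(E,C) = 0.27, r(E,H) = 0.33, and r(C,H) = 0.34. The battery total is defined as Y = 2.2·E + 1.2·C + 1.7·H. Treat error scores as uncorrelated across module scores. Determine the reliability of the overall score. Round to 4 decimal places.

Var(Y) = 2.2² + 1.2² + 1.7² + 2·[2.64·0.27 + 3.74·0.33 + 2.04·0.34] = 9.17 + 5.2812 = 14.4512.
Because errors are independent across components, Cov(Tᵢ,Tⱼ) = Cov(Xᵢ,Xⱼ); the off-diagonal part of the true-score variance is the same as above.
True-score variance = [2.2²·0.72 + 1.2²·0.79 + 1.7²·0.60] + 5.2812 = 6.3564 + 5.2812 = 11.6376.
Reliability = 11.6376 / 14.4512 = 0.8053.

0.8053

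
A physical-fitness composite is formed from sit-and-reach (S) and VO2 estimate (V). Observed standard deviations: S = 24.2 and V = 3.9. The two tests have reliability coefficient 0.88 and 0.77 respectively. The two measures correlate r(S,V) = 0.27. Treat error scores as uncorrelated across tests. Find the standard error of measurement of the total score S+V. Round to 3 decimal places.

8.589

Var(total) = 600.85 + 50.9652 = 651.815.
True-score variance = 527.075 + 50.9652 = 578.04, so reliability = 0.8868.
Error variance = 651.815 − 578.04 = 73.7751; SEM = √73.7751 = 8.589.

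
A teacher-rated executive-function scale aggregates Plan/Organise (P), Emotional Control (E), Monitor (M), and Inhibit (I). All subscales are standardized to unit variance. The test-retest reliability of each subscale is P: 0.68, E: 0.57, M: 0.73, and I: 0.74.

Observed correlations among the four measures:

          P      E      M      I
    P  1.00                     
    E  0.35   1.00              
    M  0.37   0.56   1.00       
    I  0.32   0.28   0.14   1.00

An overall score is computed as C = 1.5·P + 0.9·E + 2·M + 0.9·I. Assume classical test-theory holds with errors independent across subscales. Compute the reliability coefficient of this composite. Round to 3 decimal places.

Var(C) = 1.5² + 0.9² + 2² + 0.9² + 2·[1.35·0.35 + 3·0.37 + 1.35·0.32 + 1.8·0.56 + 0.81·0.28 + 1.8·0.14] = 7.87 + 7.0026 = 14.8726.
With uncorrelated errors the cross-covariances are all true-score covariance, so they carry over unchanged; only the diagonal terms shrink to ρᵢσᵢ².
True-score variance = [1.5²·0.68 + 0.9²·0.57 + 2²·0.73 + 0.9²·0.74] + 7.0026 = 5.5111 + 7.0026 = 12.5137.
Reliability = 12.5137 / 14.8726 = 0.841.

0.841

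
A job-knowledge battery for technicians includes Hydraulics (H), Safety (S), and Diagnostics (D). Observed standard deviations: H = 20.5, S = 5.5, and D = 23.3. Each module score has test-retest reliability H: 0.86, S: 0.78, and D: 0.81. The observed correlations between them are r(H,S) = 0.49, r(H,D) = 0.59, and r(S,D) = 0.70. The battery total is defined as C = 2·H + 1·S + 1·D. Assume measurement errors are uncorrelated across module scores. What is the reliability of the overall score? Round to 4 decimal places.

0.9087

Var(C) = 2²·20.5² + 5.5² + 23.3² + 2·[2·20.5·5.5·0.49 + 2·20.5·23.3·0.59 + 5.5·23.3·0.70] = 2254.14 + 1527.65 = 3781.79.
With uncorrelated errors the cross-covariances are all true-score covariance, so they carry over unchanged; only the diagonal terms shrink to ρᵢσᵢ².
True-score variance = [2²·20.5²·0.86 + 5.5²·0.78 + 23.3²·0.81] + 1527.65 = 1909 + 1527.65 = 3436.65.
Reliability = 3436.65 / 3781.79 = 0.9087.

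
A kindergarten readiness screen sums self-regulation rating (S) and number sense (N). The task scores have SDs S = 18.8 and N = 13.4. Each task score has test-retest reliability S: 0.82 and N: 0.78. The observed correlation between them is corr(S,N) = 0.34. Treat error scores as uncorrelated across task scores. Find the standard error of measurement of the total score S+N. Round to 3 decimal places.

10.155

Var(total) = 533 + 171.306 = 704.306.
True-score variance = 429.878 + 171.306 = 601.183, so reliability = 0.8536.
Error variance = 704.306 − 601.183 = 103.122; SEM = √103.122 = 10.155.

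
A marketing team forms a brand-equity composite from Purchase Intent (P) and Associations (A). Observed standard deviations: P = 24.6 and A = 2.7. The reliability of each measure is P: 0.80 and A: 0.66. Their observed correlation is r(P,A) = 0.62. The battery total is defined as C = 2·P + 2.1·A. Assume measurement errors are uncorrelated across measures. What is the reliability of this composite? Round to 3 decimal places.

Var(C) = 2²·24.6² + 2.1²·2.7² + 2·[4.2·24.6·2.7·0.62] = 2452.79 + 345.915 = 2798.7.
With uncorrelated errors the cross-covariances are all true-score covariance, so they carry over unchanged; only the diagonal terms shrink to ρᵢσᵢ².
True-score variance = [2²·24.6²·0.80 + 2.1²·2.7²·0.66] + 345.915 = 1957.73 + 345.915 = 2303.65.
Reliability = 2303.65 / 2798.7 = 0.823.

0.823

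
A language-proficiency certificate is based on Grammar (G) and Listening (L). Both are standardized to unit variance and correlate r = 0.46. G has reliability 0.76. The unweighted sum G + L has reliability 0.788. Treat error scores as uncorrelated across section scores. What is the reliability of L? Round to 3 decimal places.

Var(G+L) = 2 + 2·0.46 = 2.920.
True-score variance = ρ_G + ρ_L + 2·0.46, so 0.788 = (0.76 + ρ_L + 0.92) / 2.920.
ρ_L = 0.788·2.920 − 0.76 − 0.92 = 0.621.

0.621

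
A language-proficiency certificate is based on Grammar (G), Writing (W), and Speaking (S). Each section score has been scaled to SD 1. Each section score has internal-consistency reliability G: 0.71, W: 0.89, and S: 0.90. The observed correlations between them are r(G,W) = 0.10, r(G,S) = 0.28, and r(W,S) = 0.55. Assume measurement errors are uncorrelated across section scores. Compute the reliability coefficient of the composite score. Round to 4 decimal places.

0.8971

Var(G+W+S) = 3 + 2·[0.10 + 0.28 + 0.55] = 3 + 1.86 = 4.86.
With uncorrelated errors the cross-covariances are all true-score covariance, so they carry over unchanged; only the diagonal terms shrink to ρᵢσᵢ².
True-score variance = [0.71 + 0.89 + 0.90] + 1.86 = 2.5 + 1.86 = 4.36.
Reliability = 4.36 / 4.86 = 0.8971.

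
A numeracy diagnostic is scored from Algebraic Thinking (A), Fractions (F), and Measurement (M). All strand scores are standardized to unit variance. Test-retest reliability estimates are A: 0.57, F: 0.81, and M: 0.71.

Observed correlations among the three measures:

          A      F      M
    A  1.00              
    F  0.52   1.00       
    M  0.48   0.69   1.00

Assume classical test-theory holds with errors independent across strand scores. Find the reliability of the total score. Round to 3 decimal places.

Var(A+F+M) = 3 + 2·[0.52 + 0.48 + 0.69] = 3 + 3.38 = 6.38.
With uncorrelated errors the cross-covariances are all true-score covariance, so they carry over unchanged; only the diagonal terms shrink to ρᵢσᵢ².
True-score variance = [0.57 + 0.81 + 0.71] + 3.38 = 2.09 + 3.38 = 5.47.
Reliability = 5.47 / 6.38 = 0.857.

0.857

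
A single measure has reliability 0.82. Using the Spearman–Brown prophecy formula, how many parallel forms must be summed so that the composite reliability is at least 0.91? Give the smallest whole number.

k ≥ ρ*(1−ρ₁)/(ρ₁(1−ρ*)) = 0.91·0.18 / (0.82·0.09) = 2.220.
Smallest integer k = 3.

3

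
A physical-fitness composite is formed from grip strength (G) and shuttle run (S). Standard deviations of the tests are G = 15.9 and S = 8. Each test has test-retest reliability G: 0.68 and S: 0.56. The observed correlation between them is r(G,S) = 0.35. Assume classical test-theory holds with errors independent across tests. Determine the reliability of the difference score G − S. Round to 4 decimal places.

Var(G−S) = 15.9² + 8² − 2·15.9·8·0.35 = 316.81 − 89.04 = 227.77.
Under uncorrelated errors the observed covariances equal the true-score covariances, so only the own-variance terms attenuate.
True-score variance = [15.9²·0.68 + 8²·0.56] − 89.04 = 207.751 − 89.04 = 118.711.
Reliability = 118.711 / 227.77 = 0.5212.

0.5212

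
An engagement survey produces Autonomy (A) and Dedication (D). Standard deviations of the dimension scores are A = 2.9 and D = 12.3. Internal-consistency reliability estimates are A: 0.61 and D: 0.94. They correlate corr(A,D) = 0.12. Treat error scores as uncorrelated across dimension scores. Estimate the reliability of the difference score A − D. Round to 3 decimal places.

Var(A−D) = 2.9² + 12.3² − 2·2.9·12.3·0.12 = 159.7 − 8.5608 = 151.139.
Under uncorrelated errors the observed covariances equal the true-score covariances, so only the own-variance terms attenuate.
True-score variance = [2.9²·0.61 + 12.3²·0.94] − 8.5608 = 147.343 − 8.5608 = 138.782.
Reliability = 138.782 / 151.139 = 0.918.

0.918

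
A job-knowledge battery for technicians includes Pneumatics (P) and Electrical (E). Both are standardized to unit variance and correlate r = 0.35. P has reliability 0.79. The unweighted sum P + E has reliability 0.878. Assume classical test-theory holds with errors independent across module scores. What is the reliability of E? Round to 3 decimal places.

0.881

Var(P+E) = 2 + 2·0.35 = 2.700.
True-score variance = ρ_P + ρ_E + 2·0.35, so 0.878 = (0.79 + ρ_E + 0.70) / 2.700.
ρ_E = 0.878·2.700 − 0.79 − 0.70 = 0.881.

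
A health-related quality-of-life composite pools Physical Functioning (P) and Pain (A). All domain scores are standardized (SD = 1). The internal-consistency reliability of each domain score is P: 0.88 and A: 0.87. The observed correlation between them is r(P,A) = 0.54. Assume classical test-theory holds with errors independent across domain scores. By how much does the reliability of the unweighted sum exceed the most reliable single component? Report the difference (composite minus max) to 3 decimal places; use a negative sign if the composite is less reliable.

0.039

Var(sum) = 2 + 1.08 = 3.08; true-score variance = 1.75 + 1.08 = 2.83; composite reliability = 0.9188.
Max component reliability = 0.8800.
Difference = 0.9188 − 0.8800 = 0.039.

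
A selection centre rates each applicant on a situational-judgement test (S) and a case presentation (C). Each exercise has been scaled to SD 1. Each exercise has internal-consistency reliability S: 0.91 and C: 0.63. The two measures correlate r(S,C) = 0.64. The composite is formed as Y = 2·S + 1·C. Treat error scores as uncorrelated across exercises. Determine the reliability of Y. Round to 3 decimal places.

Var(Y) = 2² + 1 + 2·[2·0.64] = 5 + 2.56 = 7.56.
With uncorrelated errors the cross-covariances are all true-score covariance, so they carry over unchanged; only the diagonal terms shrink to ρᵢσᵢ².
True-score variance = [2²·0.91 + 0.63] + 2.56 = 4.27 + 2.56 = 6.83.
Reliability = 6.83 / 7.56 = 0.903.

0.903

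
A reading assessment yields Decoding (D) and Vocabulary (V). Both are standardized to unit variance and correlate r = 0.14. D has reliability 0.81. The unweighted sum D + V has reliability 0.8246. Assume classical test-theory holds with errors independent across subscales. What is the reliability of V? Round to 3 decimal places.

Var(D+V) = 2 + 2·0.14 = 2.280.
True-score variance = ρ_D + ρ_V + 2·0.14, so 0.8246 = (0.81 + ρ_V + 0.28) / 2.280.
ρ_V = 0.8246·2.280 − 0.81 − 0.28 = 0.790.

0.790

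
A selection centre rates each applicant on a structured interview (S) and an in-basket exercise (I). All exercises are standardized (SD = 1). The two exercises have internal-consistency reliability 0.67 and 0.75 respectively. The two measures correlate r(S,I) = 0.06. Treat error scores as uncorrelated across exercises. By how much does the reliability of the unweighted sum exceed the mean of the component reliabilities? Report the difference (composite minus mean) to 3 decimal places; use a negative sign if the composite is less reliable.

Var(sum) = 2 + 0.12 = 2.12; true-score variance = 1.42 + 0.12 = 1.54; composite reliability = 0.7264.
Mean component reliability = 0.7100.
Difference = 0.7264 − 0.7100 = 0.016.

0.016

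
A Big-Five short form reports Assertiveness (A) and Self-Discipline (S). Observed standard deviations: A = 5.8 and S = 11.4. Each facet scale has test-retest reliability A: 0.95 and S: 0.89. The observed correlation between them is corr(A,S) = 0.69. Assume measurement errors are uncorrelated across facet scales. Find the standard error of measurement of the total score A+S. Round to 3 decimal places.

3.997

Var(total) = 163.6 + 91.2456 = 254.846.
True-score variance = 147.622 + 91.2456 = 238.868, so reliability = 0.9373.
Error variance = 254.846 − 238.868 = 15.9776; SEM = √15.9776 = 3.997.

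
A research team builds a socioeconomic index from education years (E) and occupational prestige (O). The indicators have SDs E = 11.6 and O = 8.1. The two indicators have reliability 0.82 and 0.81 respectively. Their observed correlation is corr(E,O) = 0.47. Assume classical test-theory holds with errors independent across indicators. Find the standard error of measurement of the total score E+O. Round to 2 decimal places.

6.06

Var(total) = 200.17 + 88.3224 = 288.492.
True-score variance = 163.483 + 88.3224 = 251.806, so reliability = 0.8728.
Error variance = 288.492 − 251.806 = 36.6867; SEM = √36.6867 = 6.06.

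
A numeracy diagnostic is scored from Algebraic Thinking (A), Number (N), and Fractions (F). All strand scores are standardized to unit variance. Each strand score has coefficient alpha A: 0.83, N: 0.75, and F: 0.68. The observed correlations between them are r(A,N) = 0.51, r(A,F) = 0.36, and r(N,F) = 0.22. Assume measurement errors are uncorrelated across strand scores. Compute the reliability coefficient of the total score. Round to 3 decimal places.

Var(A+N+F) = 3 + 2·[0.51 + 0.36 + 0.22] = 3 + 2.18 = 5.18.
With uncorrelated errors the cross-covariances are all true-score covariance, so they carry over unchanged; only the diagonal terms shrink to ρᵢσᵢ².
True-score variance = [0.83 + 0.75 + 0.68] + 2.18 = 2.26 + 2.18 = 4.44.
Reliability = 4.44 / 5.18 = 0.857.

0.857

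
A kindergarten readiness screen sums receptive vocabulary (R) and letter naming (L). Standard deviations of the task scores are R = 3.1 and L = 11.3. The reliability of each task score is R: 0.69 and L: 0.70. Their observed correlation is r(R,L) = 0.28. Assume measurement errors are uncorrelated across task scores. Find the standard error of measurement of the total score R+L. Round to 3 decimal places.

Var(total) = 137.3 + 19.6168 = 156.917.
True-score variance = 96.0139 + 19.6168 = 115.631, so reliability = 0.7369.
Error variance = 156.917 − 115.631 = 41.2861; SEM = √41.2861 = 6.425.

6.425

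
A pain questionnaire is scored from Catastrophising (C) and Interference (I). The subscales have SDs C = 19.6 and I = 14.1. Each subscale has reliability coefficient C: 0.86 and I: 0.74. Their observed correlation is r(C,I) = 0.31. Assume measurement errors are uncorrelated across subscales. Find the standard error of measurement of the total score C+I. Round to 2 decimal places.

Var(total) = 582.97 + 171.343 = 754.313.
True-score variance = 477.497 + 171.343 = 648.84, so reliability = 0.8602.
Error variance = 754.313 − 648.84 = 105.473; SEM = √105.473 = 10.27.

10.27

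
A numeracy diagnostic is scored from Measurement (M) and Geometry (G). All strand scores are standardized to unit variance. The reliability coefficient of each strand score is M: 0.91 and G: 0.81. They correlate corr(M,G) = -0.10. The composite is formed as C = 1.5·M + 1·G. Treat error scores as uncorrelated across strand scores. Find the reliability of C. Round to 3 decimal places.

0.867

Var(C) = 1.5² + 1 + 2·[1.5·(-0.10)] = 3.25 − 0.3 = 2.95.
Because errors are independent across components, Cov(Tᵢ,Tⱼ) = Cov(Xᵢ,Xⱼ); the off-diagonal part of the true-score variance is the same as above.
True-score variance = [1.5²·0.91 + 0.81] − 0.3 = 2.8575 − 0.3 = 2.5575.
Reliability = 2.5575 / 2.95 = 0.867.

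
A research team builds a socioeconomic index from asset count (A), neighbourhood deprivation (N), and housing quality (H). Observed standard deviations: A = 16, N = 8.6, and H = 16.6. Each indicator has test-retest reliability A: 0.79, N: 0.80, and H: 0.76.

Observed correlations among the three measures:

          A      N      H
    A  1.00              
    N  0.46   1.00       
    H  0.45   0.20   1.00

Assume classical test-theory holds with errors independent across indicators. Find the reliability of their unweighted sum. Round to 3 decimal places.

Var(A+N+H) = 16² + 8.6² + 16.6² + 2·[16·8.6·0.46 + 16·16.6·0.45 + 8.6·16.6·0.20] = 605.52 + 422.736 = 1028.26.
Because errors are independent across components, Cov(Tᵢ,Tⱼ) = Cov(Xᵢ,Xⱼ); the off-diagonal part of the true-score variance is the same as above.
True-score variance = [16²·0.79 + 8.6²·0.80 + 16.6²·0.76] + 422.736 = 470.834 + 422.736 = 893.57.
Reliability = 893.57 / 1028.26 = 0.869.

0.869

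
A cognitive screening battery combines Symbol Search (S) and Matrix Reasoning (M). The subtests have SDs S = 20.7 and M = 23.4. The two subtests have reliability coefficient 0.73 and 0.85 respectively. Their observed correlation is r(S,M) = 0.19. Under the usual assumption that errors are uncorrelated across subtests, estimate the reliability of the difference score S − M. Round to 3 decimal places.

Var(S−M) = 20.7² + 23.4² − 2·20.7·23.4·0.19 = 976.05 − 184.064 = 791.986.
With uncorrelated errors the cross-covariances are all true-score covariance, so they carry over unchanged; only the diagonal terms shrink to ρᵢσᵢ².
True-score variance = [20.7²·0.73 + 23.4²·0.85] − 184.064 = 778.224 − 184.064 = 594.159.
Reliability = 594.159 / 791.986 = 0.750.

0.750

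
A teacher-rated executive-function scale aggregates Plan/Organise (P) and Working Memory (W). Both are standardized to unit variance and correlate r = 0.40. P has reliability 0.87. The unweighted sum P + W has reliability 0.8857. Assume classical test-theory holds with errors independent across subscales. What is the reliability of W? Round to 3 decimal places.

Var(P+W) = 2 + 2·0.40 = 2.800.
True-score variance = ρ_P + ρ_W + 2·0.40, so 0.8857 = (0.87 + ρ_W + 0.80) / 2.800.
ρ_W = 0.8857·2.800 − 0.87 − 0.80 = 0.810.

0.810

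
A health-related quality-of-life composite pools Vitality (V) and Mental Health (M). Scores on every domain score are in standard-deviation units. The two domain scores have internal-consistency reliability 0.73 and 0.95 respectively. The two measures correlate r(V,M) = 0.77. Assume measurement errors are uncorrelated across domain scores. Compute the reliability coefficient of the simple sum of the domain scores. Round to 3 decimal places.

Var(V+M) = 2 + 2·[0.77] = 2 + 1.54 = 3.54.
Under uncorrelated errors the observed covariances equal the true-score covariances, so only the own-variance terms attenuate.
True-score variance = [0.73 + 0.95] + 1.54 = 1.68 + 1.54 = 3.22.
Reliability = 3.22 / 3.54 = 0.910.

0.910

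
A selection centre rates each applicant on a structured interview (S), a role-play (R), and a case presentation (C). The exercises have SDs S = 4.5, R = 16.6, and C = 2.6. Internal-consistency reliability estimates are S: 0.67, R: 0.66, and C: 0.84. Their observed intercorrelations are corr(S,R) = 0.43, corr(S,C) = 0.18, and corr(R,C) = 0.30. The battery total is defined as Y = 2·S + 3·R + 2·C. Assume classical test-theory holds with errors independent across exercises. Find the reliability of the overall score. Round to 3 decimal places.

0.722

Var(Y) = 2²·4.5² + 3²·16.6² + 2²·2.6² + 2·[6·4.5·16.6·0.43 + 4·4.5·2.6·0.18 + 6·16.6·2.6·0.30] = 2588.08 + 557.676 = 3145.76.
Under uncorrelated errors the observed covariances equal the true-score covariances, so only the own-variance terms attenuate.
True-score variance = [2²·4.5²·0.67 + 3²·16.6²·0.66 + 2²·2.6²·0.84] + 557.676 = 1713.81 + 557.676 = 2271.49.
Reliability = 2271.49 / 3145.76 = 0.722.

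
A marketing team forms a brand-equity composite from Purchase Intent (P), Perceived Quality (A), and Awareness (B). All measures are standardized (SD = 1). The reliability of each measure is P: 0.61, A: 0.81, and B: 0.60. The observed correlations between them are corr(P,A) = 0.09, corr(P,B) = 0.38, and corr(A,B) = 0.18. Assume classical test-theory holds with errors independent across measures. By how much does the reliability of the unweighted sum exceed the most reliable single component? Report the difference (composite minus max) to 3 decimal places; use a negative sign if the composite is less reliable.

-0.038

Var(sum) = 3 + 1.3 = 4.3; true-score variance = 2.02 + 1.3 = 3.32; composite reliability = 0.7721.
Max component reliability = 0.8100.
Difference = 0.7721 − 0.8100 = -0.038.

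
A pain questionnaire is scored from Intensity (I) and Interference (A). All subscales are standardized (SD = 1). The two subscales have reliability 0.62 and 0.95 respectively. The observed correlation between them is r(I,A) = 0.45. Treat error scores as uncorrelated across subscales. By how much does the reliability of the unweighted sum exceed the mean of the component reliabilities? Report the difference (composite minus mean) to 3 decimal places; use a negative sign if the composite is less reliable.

0.067

Var(sum) = 2 + 0.9 = 2.9; true-score variance = 1.57 + 0.9 = 2.47; composite reliability = 0.8517.
Mean component reliability = 0.7850.
Difference = 0.8517 − 0.7850 = 0.067.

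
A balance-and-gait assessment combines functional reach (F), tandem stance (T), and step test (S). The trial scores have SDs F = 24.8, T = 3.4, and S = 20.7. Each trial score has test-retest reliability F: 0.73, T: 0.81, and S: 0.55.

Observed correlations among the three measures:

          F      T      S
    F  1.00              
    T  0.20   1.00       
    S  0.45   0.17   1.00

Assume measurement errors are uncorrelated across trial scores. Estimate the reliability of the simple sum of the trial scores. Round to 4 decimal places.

0.7707

Var(F+T+S) = 24.8² + 3.4² + 20.7² + 2·[24.8·3.4·0.20 + 24.8·20.7·0.45 + 3.4·20.7·0.17] = 1055.09 + 519.681 = 1574.77.
With uncorrelated errors the cross-covariances are all true-score covariance, so they carry over unchanged; only the diagonal terms shrink to ρᵢσᵢ².
True-score variance = [24.8²·0.73 + 3.4²·0.81 + 20.7²·0.55] + 519.681 = 694.012 + 519.681 = 1213.69.
Reliability = 1213.69 / 1574.77 = 0.7707.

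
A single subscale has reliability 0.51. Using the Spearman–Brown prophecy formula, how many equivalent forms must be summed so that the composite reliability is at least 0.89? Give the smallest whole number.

k ≥ ρ*(1−ρ₁)/(ρ₁(1−ρ*)) = 0.89·0.49 / (0.51·0.11) = 7.774.
Smallest integer k = 8.

8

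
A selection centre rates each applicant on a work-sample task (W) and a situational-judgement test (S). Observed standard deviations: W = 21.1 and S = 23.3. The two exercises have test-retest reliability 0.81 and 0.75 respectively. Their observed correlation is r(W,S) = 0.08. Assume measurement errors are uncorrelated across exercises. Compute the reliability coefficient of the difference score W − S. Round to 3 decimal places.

0.758

Var(W−S) = 21.1² + 23.3² − 2·21.1·23.3·0.08 = 988.1 − 78.6608 = 909.439.
Under uncorrelated errors the observed covariances equal the true-score covariances, so only the own-variance terms attenuate.
True-score variance = [21.1²·0.81 + 23.3²·0.75] − 78.6608 = 767.788 − 78.6608 = 689.127.
Reliability = 689.127 / 909.439 = 0.758.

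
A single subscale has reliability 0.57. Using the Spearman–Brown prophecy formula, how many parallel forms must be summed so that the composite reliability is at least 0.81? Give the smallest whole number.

k ≥ ρ*(1−ρ₁)/(ρ₁(1−ρ*)) = 0.81·0.43 / (0.57·0.19) = 3.216.
Smallest integer k = 4.

4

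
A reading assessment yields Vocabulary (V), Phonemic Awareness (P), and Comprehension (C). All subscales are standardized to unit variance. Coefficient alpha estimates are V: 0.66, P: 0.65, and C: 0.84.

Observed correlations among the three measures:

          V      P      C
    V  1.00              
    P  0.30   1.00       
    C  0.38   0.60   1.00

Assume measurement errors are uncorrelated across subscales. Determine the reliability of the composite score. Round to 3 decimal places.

Var(V+P+C) = 3 + 2·[0.30 + 0.38 + 0.60] = 3 + 2.56 = 5.56.
Because errors are independent across components, Cov(Tᵢ,Tⱼ) = Cov(Xᵢ,Xⱼ); the off-diagonal part of the true-score variance is the same as above.
True-score variance = [0.66 + 0.65 + 0.84] + 2.56 = 2.15 + 2.56 = 4.71.
Reliability = 4.71 / 5.56 = 0.847.

0.847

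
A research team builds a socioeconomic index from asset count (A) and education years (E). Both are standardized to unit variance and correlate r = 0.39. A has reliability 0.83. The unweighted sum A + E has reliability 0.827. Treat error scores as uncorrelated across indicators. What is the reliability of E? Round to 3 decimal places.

Var(A+E) = 2 + 2·0.39 = 2.780.
True-score variance = ρ_A + ρ_E + 2·0.39, so 0.827 = (0.83 + ρ_E + 0.78) / 2.780.
ρ_E = 0.827·2.780 − 0.83 − 0.78 = 0.689.

0.689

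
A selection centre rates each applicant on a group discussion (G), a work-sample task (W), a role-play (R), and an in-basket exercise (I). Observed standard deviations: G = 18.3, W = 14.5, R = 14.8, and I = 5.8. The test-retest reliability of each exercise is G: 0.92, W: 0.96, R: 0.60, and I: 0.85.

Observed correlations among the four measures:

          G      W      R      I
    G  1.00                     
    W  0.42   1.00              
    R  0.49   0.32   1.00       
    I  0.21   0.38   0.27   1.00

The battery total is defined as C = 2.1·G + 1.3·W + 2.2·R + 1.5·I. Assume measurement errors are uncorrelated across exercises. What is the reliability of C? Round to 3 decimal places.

0.899

Var(C) = 2.1²·18.3² + 1.3²·14.5² + 2.2²·14.8² + 1.5²·5.8² + 2·[2.73·18.3·14.5·0.42 + 4.62·18.3·14.8·0.49 + 3.15·18.3·5.8·0.21 + 2.86·14.5·14.8·0.32 + 1.95·14.5·5.8·0.38 + 3.3·14.8·5.8·0.27] = 2968.03 + 2645.59 = 5613.62.
Because errors are independent across components, Cov(Tᵢ,Tⱼ) = Cov(Xᵢ,Xⱼ); the off-diagonal part of the true-score variance is the same as above.
True-score variance = [2.1²·18.3²·0.92 + 1.3²·14.5²·0.96 + 2.2²·14.8²·0.60 + 1.5²·5.8²·0.85] + 2645.59 = 2400.25 + 2645.59 = 5045.84.
Reliability = 5045.84 / 5613.62 = 0.899.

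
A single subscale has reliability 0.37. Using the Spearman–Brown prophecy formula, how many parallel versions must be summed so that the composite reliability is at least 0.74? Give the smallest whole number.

5

k ≥ ρ*(1−ρ₁)/(ρ₁(1−ρ*)) = 0.74·0.63 / (0.37·0.26) = 4.846.
Smallest integer k = 5.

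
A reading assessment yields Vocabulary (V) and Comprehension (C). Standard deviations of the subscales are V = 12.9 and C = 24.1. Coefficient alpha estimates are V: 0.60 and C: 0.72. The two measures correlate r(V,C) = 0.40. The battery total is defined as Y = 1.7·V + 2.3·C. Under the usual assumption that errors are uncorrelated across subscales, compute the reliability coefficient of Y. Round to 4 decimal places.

Var(Y) = 1.7²·12.9² + 2.3²·24.1² + 2·[3.91·12.9·24.1·0.40] = 3553.41 + 972.464 = 4525.87.
Because errors are independent across components, Cov(Tᵢ,Tⱼ) = Cov(Xᵢ,Xⱼ); the off-diagonal part of the true-score variance is the same as above.
True-score variance = [1.7²·12.9²·0.60 + 2.3²·24.1²·0.72] + 972.464 = 2500.74 + 972.464 = 3473.21.
Reliability = 3473.21 / 4525.87 = 0.7674.

0.7674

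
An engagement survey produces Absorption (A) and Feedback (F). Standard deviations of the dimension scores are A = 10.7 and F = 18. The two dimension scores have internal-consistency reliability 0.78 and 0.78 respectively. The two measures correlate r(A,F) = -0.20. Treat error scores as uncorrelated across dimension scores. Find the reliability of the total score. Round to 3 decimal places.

0.733

Var(A+F) = 10.7² + 18² + 2·[10.7·18·(-0.20)] = 438.49 − 77.04 = 361.45.
Under uncorrelated errors the observed covariances equal the true-score covariances, so only the own-variance terms attenuate.
True-score variance = [10.7²·0.78 + 18²·0.78] − 77.04 = 342.022 − 77.04 = 264.982.
Reliability = 264.982 / 361.45 = 0.733.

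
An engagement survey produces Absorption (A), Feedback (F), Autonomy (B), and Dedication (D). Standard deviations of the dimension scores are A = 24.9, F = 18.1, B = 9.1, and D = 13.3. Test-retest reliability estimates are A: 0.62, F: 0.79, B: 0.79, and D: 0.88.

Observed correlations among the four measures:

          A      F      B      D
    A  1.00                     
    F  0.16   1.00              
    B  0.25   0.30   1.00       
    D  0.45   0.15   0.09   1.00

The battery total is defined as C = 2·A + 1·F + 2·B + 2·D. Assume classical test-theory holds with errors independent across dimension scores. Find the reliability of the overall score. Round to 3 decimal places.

Var(C) = 2²·24.9² + 18.1² + 2²·9.1² + 2²·13.3² + 2·[2·24.9·18.1·0.16 + 4·24.9·9.1·0.25 + 4·24.9·13.3·0.45 + 2·18.1·9.1·0.30 + 2·18.1·13.3·0.15 + 4·9.1·13.3·0.09] = 3846.45 + 2363.07 = 6209.52.
With uncorrelated errors the cross-covariances are all true-score covariance, so they carry over unchanged; only the diagonal terms shrink to ρᵢσᵢ².
True-score variance = [2²·24.9²·0.62 + 18.1²·0.79 + 2²·9.1²·0.79 + 2²·13.3²·0.88] + 2363.07 = 2680.77 + 2363.07 = 5043.83.
Reliability = 5043.83 / 6209.52 = 0.812.

0.812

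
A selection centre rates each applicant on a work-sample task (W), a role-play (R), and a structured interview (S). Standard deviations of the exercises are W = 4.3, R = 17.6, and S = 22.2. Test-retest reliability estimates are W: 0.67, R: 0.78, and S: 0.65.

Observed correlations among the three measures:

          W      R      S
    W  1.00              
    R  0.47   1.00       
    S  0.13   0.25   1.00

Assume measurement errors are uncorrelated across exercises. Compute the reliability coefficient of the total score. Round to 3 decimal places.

Var(W+R+S) = 4.3² + 17.6² + 22.2² + 2·[4.3·17.6·0.47 + 4.3·22.2·0.13 + 17.6·22.2·0.25] = 821.09 + 291.319 = 1112.41.
With uncorrelated errors the cross-covariances are all true-score covariance, so they carry over unchanged; only the diagonal terms shrink to ρᵢσᵢ².
True-score variance = [4.3²·0.67 + 17.6²·0.78 + 22.2²·0.65] + 291.319 = 574.347 + 291.319 = 865.666.
Reliability = 865.666 / 1112.41 = 0.778.

0.778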